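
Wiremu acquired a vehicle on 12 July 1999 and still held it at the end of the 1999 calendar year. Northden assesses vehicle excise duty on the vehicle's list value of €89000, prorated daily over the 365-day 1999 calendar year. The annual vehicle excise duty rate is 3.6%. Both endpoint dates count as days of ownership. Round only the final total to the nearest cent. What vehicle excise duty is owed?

Days held (12 July – 31 December 1999): 173 out of 365
Tax = €89000 × 3.6% × 173/365 = €1518.6082

€1518.61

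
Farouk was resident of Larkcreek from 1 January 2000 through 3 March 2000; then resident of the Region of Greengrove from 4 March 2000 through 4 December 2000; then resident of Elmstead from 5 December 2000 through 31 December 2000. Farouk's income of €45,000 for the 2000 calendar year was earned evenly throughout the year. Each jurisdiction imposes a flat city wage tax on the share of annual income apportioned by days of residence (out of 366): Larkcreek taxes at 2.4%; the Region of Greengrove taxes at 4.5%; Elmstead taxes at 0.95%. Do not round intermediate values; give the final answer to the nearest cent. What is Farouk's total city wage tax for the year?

€1,744.49

Larkcreek, 1 January – 3 March 2000: 63 days → €45,000 × 2.4% × 63/366 = €185.9016
The Region of Greengrove, 4 March – 4 December 2000: 276 days → €45,000 × 4.5% × 276/366 = €1,527.0492
Elmstead, 5 December – 31 December 2000: 27 days → €45,000 × 0.95% × 27/366 = €31.5369
Total = €1,744.4877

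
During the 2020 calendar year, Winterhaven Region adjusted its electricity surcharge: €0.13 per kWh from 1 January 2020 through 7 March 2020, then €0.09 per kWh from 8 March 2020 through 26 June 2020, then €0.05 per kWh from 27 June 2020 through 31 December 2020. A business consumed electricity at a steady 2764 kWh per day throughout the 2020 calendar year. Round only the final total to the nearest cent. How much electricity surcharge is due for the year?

€77,668.40

1 January – 7 March 2020: 67 days × 2764 kWh/day = 185,188 kWh at €0.13/kWh → €24,074.44
8 March – 26 June 2020: 111 days × 2764 kWh/day = 306,804 kWh at €0.09/kWh → €27,612.36
27 June – 31 December 2020: 188 days × 2764 kWh/day = 519,632 kWh at €0.05/kWh → €25,981.60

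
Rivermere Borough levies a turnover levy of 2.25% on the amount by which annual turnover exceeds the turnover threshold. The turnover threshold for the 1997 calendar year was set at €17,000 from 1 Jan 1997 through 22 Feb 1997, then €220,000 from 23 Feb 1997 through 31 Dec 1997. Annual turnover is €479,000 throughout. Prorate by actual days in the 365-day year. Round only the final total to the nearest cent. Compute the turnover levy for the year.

1 Jan – 22 Feb 1997: 53 days, exemption €17,000 → (€479,000 − €17,000) × 2.25% × 53/365 = €1,509.4110
23 Feb – 31 Dec 1997: 312 days, exemption €220,000 → (€479,000 − €220,000) × 2.25% × 312/365 = €4,981.3151
Total = €6,490.7260

€6,490.73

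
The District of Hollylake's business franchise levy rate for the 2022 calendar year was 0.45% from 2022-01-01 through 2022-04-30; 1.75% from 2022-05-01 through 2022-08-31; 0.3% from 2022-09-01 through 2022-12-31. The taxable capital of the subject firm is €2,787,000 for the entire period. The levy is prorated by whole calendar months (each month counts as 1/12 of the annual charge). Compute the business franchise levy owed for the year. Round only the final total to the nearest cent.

2022-01-01 to 2022-04-30: 4 months at 0.45% → €2,787,000 × 0.45% × 4/12 = €4,180.5000
2022-05-01 to 2022-08-31: 4 months at 1.75% → €2,787,000 × 1.75% × 4/12 = €16,257.5000
2022-09-01 to 2022-12-31: 4 months at 0.3% → €2,787,000 × 0.3% × 4/12 = €2,787.0000
Total = €23,225.0000

€23,225.00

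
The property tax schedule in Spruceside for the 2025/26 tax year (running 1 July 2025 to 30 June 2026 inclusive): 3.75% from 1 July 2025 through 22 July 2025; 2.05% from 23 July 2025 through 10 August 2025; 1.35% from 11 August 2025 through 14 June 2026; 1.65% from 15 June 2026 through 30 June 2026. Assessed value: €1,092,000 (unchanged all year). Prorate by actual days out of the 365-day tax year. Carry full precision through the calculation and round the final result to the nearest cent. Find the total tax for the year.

1 July – 22 July 2025: 22 days at 3.75% → €1,092,000 × 3.75% × 22/365 = €2,468.2192
23 July – 10 August 2025: 19 days at 2.05% → €1,092,000 × 2.05% × 19/365 = €1,165.2986
11 August 2025 – 14 June 2026: 308 days at 1.35% → €1,092,000 × 1.35% × 308/365 = €12,439.8247
15 June – 30 June 2026: 16 days at 1.65% → €1,092,000 × 1.65% × 16/365 = €789.8301
Total = €16,863.1726

€16,863.17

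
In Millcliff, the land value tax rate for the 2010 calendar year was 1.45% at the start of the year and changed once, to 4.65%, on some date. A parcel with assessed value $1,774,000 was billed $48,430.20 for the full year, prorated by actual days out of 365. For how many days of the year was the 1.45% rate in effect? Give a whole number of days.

219 days

Let d = days at the first rate; then 365 − d days at the second rate.
$1,774,000 × [1.45%·d + 4.65%·(365−d)] / 365 = $48,430.20
Solving gives d = 219, so the new rate took effect on 8 August 2010.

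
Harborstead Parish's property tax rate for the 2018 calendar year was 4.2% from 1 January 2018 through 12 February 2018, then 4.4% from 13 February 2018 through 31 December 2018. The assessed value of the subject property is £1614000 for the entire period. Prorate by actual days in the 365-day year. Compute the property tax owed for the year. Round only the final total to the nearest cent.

1 January – 12 February 2018: 43 days at 4.2% → £1614000 × 4.2% × 43/365 = £7985.9836
13 February – 31 December 2018: 322 days at 4.4% → £1614000 × 4.4% × 322/365 = £62649.7315
Total = £70635.7151

£70635.72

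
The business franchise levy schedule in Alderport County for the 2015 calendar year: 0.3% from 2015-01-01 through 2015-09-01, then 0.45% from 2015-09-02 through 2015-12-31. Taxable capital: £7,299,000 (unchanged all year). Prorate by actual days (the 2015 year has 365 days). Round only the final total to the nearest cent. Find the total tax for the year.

2015-01-01 to 2015-09-01: 244 days at 0.3% → £7,299,000 × 0.3% × 244/365 = £14,637.9945
2015-09-02 to 2015-12-31: 121 days at 0.45% → £7,299,000 × 0.45% × 121/365 = £10,888.5082
Total = £25,526.5027

£25,526.50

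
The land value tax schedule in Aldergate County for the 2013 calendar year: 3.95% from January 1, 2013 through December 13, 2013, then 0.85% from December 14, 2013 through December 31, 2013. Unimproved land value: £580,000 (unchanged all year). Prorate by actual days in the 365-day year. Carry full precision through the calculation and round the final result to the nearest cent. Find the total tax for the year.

January 1 – December 13, 2013: 347 days at 3.95% → £580,000 × 3.95% × 347/365 = £21,780.1918
December 14 – December 31, 2013: 18 days at 0.85% → £580,000 × 0.85% × 18/365 = £243.1233
Total = £22,023.3151

£22,023.32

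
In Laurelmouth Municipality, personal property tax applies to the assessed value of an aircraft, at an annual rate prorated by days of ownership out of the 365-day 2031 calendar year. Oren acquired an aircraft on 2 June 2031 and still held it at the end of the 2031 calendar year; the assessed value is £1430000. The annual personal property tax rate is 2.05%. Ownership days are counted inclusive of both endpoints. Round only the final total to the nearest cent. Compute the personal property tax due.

Days held (2 June – 31 December 2031): 213 out of 365
Tax = £1430000 × 2.05% × 213/365 = £17107.1096

£17107.11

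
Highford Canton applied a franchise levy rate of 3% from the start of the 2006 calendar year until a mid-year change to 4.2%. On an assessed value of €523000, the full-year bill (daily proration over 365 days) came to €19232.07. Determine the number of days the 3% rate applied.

Let d = days at the first rate; then 365 − d days at the second rate.
€523000 × [3%·d + 4.2%·(365−d)] / 365 = €19232.07
Solving gives d = 159, so the new rate took effect on 9 June 2006.

159 days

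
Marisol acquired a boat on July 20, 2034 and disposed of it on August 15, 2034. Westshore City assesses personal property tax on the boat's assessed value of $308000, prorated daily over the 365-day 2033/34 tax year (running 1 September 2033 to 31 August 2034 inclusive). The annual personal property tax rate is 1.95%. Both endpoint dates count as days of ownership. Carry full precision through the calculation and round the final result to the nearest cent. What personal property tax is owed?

Days held (July 20 – August 15, 2034): 27 out of 365
Tax = $308000 × 1.95% × 27/365 = $444.2795

$444.28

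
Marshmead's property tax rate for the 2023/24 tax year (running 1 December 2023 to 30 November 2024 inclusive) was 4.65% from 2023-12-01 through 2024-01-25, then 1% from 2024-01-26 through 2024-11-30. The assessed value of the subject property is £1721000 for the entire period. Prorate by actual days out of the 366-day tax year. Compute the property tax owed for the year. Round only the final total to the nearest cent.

2023-12-01 to 2024-01-25: 56 days at 4.65% → £1721000 × 4.65% × 56/366 = £12244.4918
2024-01-26 to 2024-11-30: 310 days at 1% → £1721000 × 1% × 310/366 = £14576.7760
Total = £26821.2678

£26821.27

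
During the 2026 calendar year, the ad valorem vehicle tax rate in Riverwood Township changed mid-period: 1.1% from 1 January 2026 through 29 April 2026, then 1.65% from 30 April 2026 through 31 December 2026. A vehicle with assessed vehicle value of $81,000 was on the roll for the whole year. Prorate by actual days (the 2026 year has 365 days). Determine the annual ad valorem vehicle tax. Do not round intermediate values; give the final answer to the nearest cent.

$1,191.25

1 January – 29 April 2026: 119 days at 1.1% → $81,000 × 1.1% × 119/365 = $290.4904
30 April – 31 December 2026: 246 days at 1.65% → $81,000 × 1.65% × 246/365 = $900.7644
Total = $1,191.2548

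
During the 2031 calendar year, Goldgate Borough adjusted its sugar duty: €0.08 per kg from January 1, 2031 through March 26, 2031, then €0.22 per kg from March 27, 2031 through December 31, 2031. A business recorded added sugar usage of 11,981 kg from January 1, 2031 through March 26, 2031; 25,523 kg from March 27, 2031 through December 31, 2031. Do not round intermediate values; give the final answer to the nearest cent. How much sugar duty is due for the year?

January 1 – March 26, 2031: 11,981 kg at €0.08/kg → €958.48
March 27 – December 31, 2031: 25,523 kg at €0.22/kg → €5615.06

€6573.54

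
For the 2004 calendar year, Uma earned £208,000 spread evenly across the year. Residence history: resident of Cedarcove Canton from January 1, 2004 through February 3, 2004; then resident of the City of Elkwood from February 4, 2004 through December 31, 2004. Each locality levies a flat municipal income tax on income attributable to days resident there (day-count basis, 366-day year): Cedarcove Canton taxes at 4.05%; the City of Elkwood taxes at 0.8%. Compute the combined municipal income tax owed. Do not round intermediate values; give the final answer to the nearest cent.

£2,291.98

Cedarcove Canton, January 1 – February 3, 2004: 34 days → £208,000 × 4.05% × 34/366 = £782.5574
The City of Elkwood, February 4 – December 31, 2004: 332 days → £208,000 × 0.8% × 332/366 = £1,509.4208
Total = £2,291.9781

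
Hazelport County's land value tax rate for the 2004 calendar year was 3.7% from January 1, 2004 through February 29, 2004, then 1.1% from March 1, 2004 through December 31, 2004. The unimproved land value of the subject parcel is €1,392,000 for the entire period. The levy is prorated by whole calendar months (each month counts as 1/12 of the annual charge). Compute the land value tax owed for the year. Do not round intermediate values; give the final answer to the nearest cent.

€21,344.00

January 1 – February 29, 2004: 2 months at 3.7% → €1,392,000 × 3.7% × 2/12 = €8,584.0000
March 1 – December 31, 2004: 10 months at 1.1% → €1,392,000 × 1.1% × 10/12 = €12,760.0000
Total = €21,344.0000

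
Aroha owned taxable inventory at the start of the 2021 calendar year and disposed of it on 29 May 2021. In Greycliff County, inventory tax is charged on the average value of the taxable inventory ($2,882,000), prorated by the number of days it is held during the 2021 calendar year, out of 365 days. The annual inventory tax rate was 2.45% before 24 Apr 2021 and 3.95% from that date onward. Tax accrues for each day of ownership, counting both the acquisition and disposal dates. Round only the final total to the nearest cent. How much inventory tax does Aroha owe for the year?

1 Jan – 23 Apr 2021: 113 days at 2.45% → $2,882,000 × 2.45% × 113/365 = $21,859.7726
24 Apr – 29 May 2021: 36 days at 3.95% → $2,882,000 × 3.95% × 36/365 = $11,227.9562
Total = $33,087.7288

$33,087.73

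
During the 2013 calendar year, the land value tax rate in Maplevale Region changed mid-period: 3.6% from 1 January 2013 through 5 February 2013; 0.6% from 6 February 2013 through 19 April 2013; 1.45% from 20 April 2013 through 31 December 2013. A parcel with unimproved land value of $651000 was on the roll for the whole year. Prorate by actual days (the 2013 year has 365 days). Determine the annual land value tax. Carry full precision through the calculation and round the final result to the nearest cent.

$9713.28

1 January – 5 February 2013: 36 days at 3.6% → $651000 × 3.6% × 36/365 = $2311.4959
6 February – 19 April 2013: 73 days at 0.6% → $651000 × 0.6% × 73/365 = $781.2000
20 April – 31 December 2013: 256 days at 1.45% → $651000 × 1.45% × 256/365 = $6620.5808
Total = $9713.2767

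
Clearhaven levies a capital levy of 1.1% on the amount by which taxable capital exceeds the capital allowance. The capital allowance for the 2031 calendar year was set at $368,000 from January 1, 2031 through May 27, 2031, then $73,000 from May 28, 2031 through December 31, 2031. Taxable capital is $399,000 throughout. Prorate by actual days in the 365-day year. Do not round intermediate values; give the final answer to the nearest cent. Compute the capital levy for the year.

January 1 – May 27, 2031: 147 days, exemption $368,000 → ($399,000 − $368,000) × 1.1% × 147/365 = $137.3342
May 28 – December 31, 2031: 218 days, exemption $73,000 → ($399,000 − $73,000) × 1.1% × 218/365 = $2,141.7753
Total = $2,279.1096

$2,279.11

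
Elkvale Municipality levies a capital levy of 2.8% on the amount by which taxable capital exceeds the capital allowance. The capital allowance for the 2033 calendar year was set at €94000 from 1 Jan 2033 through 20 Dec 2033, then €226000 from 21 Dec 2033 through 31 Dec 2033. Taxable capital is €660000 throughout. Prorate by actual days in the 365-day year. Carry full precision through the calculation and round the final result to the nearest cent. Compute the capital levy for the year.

1 Jan – 20 Dec 2033: 354 days, exemption €94000 → (€660000 − €94000) × 2.8% × 354/365 = €15370.3890
21 Dec – 31 Dec 2033: 11 days, exemption €226000 → (€660000 − €226000) × 2.8% × 11/365 = €366.2247
Total = €15736.6137

€15736.61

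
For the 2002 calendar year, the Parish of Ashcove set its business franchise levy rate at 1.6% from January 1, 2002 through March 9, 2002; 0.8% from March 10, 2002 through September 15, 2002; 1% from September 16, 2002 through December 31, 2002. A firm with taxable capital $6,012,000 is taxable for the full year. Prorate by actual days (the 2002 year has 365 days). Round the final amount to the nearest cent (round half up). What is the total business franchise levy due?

$60,581.19

January 1 – March 9, 2002: 68 days at 1.6% → $6,012,000 × 1.6% × 68/365 = $17,920.7014
March 10 – September 15, 2002: 190 days at 0.8% → $6,012,000 × 0.8% × 190/365 = $25,036.2740
September 16 – December 31, 2002: 107 days at 1% → $6,012,000 × 1% × 107/365 = $17,624.2192
Total = $60,581.1945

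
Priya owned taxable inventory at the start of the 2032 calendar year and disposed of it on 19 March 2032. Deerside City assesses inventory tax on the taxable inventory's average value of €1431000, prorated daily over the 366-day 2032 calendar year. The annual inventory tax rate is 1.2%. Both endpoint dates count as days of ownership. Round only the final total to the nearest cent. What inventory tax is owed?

Days held (1 January – 19 March 2032): 79 out of 366
Tax = €1431000 × 1.2% × 79/366 = €3706.5246

€3706.52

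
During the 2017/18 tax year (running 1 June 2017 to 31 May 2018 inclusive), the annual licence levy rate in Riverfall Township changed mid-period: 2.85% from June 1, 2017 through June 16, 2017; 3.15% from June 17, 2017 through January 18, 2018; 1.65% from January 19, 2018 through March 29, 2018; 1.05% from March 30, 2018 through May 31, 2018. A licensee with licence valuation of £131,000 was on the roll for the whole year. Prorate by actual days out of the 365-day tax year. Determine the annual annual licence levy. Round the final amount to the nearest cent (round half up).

June 1 – June 16, 2017: 16 days at 2.85% → £131,000 × 2.85% × 16/365 = £163.6603
June 17, 2017 – January 18, 2018: 216 days at 3.15% → £131,000 × 3.15% × 216/365 = £2,441.9836
January 19 – March 29, 2018: 70 days at 1.65% → £131,000 × 1.65% × 70/365 = £414.5342
March 30 – May 31, 2018: 63 days at 1.05% → £131,000 × 1.05% × 63/365 = £237.4151
Total = £3,257.5932

£3,257.59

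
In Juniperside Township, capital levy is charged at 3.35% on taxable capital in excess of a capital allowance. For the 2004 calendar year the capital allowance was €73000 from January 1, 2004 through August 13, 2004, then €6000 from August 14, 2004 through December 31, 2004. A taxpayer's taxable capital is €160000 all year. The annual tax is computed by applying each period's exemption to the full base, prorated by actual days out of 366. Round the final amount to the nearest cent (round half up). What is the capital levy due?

January 1 – August 13, 2004: 226 days, exemption €73000 → (€160000 − €73000) × 3.35% × 226/366 = €1799.6639
August 14 – December 31, 2004: 140 days, exemption €6000 → (€160000 − €6000) × 3.35% × 140/366 = €1973.3880
Total = €3773.0519

€3773.05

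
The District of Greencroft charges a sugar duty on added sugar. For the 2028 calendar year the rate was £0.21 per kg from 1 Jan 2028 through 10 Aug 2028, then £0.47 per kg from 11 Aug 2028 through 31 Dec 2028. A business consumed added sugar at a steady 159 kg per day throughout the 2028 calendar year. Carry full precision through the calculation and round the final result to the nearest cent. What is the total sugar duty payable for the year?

1 Jan – 10 Aug 2028: 223 days × 159 kg/day = 35,457 kg at £0.21/kg → £7,445.97
11 Aug – 31 Dec 2028: 143 days × 159 kg/day = 22,737 kg at £0.47/kg → £10,686.39

£18,132.36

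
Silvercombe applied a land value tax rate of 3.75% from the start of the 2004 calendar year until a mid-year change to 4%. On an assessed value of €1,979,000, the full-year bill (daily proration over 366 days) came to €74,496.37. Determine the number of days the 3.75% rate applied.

Let d = days at the first rate; then 366 − d days at the second rate.
€1,979,000 × [3.75%·d + 4%·(366−d)] / 366 = €74,496.37
Solving gives d = 345, so the new rate took effect on 11 Dec 2004.

345 days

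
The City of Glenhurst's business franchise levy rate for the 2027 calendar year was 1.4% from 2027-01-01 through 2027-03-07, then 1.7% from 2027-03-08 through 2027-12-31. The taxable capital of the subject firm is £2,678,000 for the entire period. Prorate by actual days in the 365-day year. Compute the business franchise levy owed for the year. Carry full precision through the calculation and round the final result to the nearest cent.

2027-01-01 to 2027-03-07: 66 days at 1.4% → £2,678,000 × 1.4% × 66/365 = £6,779.3753
2027-03-08 to 2027-12-31: 299 days at 1.7% → £2,678,000 × 1.7% × 299/365 = £37,293.9014
Total = £44,073.2767

£44,073.28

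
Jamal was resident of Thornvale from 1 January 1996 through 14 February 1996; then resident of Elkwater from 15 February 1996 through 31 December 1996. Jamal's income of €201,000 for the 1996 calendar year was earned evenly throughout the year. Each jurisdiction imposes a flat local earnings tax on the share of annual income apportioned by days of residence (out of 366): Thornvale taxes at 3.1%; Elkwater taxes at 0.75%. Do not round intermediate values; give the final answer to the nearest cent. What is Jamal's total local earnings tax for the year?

€2,088.26

Thornvale, 1 January – 14 February 1996: 45 days → €201,000 × 3.1% × 45/366 = €766.1066
Elkwater, 15 February – 31 December 1996: 321 days → €201,000 × 0.75% × 321/366 = €1,322.1516
Total = €2,088.2582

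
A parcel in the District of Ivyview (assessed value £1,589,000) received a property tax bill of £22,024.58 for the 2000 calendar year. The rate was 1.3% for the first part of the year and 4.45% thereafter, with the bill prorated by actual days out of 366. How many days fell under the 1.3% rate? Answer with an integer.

356 days

Let d = days at the first rate; then 366 − d days at the second rate.
£1,589,000 × [1.3%·d + 4.45%·(366−d)] / 366 = £22,024.58
Solving gives d = 356, so the new rate took effect on December 22, 2000.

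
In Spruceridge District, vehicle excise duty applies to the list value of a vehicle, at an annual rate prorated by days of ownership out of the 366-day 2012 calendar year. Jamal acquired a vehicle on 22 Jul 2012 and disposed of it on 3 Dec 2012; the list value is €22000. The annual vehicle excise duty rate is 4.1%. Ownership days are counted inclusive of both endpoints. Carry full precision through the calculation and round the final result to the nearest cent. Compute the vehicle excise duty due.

€332.70

Days held (22 Jul – 3 Dec 2012): 135 out of 366
Tax = €22000 × 4.1% × 135/366 = €332.7049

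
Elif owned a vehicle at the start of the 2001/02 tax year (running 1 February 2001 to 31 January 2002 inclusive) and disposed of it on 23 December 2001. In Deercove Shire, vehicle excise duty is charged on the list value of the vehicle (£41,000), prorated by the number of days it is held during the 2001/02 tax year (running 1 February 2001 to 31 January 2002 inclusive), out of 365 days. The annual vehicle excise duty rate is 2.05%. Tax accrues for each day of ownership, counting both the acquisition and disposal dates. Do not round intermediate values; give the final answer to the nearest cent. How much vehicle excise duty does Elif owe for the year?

Days held (1 February – 23 December 2001): 326 out of 365
Tax = £41,000 × 2.05% × 326/365 = £750.6932

£750.69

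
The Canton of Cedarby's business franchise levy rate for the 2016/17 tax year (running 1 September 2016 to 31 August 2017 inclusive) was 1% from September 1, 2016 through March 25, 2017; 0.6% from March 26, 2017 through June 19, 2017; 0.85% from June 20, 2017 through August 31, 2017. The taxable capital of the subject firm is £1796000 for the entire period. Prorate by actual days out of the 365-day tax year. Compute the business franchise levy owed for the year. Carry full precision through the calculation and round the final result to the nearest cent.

£15728.53

September 1, 2016 – March 25, 2017: 206 days at 1% → £1796000 × 1% × 206/365 = £10136.3288
March 26 – June 19, 2017: 86 days at 0.6% → £1796000 × 0.6% × 86/365 = £2539.0027
June 20 – August 31, 2017: 73 days at 0.85% → £1796000 × 0.85% × 73/365 = £3053.2000
Total = £15728.5315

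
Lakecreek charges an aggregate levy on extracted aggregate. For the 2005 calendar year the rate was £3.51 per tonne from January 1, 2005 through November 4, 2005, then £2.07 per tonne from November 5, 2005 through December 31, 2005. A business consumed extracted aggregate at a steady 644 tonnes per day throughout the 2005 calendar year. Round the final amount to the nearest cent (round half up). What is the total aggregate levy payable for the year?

January 1 – November 4, 2005: 308 days × 644 tonnes/day = 198,352 tonnes at £3.51/tonne → £696,215.52
November 5 – December 31, 2005: 57 days × 644 tonnes/day = 36,708 tonnes at £2.07/tonne → £75,985.56

£772,201.08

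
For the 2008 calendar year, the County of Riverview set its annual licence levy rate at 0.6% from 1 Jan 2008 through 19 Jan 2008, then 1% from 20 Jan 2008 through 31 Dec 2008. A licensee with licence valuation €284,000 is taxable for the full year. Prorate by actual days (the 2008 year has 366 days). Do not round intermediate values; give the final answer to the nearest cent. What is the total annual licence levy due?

€2,781.03

1 Jan – 19 Jan 2008: 19 days at 0.6% → €284,000 × 0.6% × 19/366 = €88.4590
20 Jan – 31 Dec 2008: 347 days at 1% → €284,000 × 1% × 347/366 = €2,692.5683
Total = €2,781.0273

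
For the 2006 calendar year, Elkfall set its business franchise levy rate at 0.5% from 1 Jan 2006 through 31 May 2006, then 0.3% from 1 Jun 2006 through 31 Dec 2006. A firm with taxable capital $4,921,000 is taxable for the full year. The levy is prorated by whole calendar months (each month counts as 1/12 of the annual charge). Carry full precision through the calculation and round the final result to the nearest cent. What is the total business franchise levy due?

1 Jan – 31 May 2006: 5 months at 0.5% → $4,921,000 × 0.5% × 5/12 = $10,252.0833
1 Jun – 31 Dec 2006: 7 months at 0.3% → $4,921,000 × 0.3% × 7/12 = $8,611.7500
Total = $18,863.8333

$18,863.83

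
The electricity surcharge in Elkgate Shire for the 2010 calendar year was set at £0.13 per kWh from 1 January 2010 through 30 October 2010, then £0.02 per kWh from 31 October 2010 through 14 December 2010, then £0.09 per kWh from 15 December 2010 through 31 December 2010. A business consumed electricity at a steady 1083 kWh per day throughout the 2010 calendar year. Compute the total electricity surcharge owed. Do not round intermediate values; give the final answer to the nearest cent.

1 January – 30 October 2010: 303 days × 1083 kWh/day = 328,149 kWh at £0.13/kWh → £42659.37
31 October – 14 December 2010: 45 days × 1083 kWh/day = 48,735 kWh at £0.02/kWh → £974.70
15 December – 31 December 2010: 17 days × 1083 kWh/day = 18,411 kWh at £0.09/kWh → £1656.99

£45291.06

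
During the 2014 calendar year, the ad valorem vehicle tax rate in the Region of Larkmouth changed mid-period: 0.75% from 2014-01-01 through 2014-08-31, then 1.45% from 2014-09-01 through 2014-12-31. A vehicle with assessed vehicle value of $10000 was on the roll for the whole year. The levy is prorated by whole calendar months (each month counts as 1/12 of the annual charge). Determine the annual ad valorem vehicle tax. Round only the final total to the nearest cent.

2014-01-01 to 2014-08-31: 8 months at 0.75% → $10000 × 0.75% × 8/12 = $50.0000
2014-09-01 to 2014-12-31: 4 months at 1.45% → $10000 × 1.45% × 4/12 = $48.3333
Total = $98.3333

$98.33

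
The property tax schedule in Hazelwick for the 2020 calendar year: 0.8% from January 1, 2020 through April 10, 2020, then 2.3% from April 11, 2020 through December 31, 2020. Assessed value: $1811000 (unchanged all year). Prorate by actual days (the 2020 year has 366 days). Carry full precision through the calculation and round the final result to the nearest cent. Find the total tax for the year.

January 1 – April 10, 2020: 101 days at 0.8% → $1811000 × 0.8% × 101/366 = $3998.0546
April 11 – December 31, 2020: 265 days at 2.3% → $1811000 × 2.3% × 265/366 = $30158.5929
Total = $34156.6475

$34156.65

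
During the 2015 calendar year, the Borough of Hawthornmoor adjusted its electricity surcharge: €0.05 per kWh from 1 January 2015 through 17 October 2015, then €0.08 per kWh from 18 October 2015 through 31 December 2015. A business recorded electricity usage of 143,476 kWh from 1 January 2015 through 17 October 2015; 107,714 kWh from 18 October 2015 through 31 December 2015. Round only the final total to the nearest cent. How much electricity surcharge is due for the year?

€15,790.92

1 January – 17 October 2015: 143,476 kWh at €0.05/kWh → €7,173.80
18 October – 31 December 2015: 107,714 kWh at €0.08/kWh → €8,617.12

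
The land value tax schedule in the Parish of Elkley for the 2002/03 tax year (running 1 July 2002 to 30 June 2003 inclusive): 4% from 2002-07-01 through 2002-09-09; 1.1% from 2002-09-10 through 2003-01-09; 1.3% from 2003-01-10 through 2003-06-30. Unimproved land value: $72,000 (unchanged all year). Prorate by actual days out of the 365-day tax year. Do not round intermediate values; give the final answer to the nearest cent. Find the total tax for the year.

2002-07-01 to 2002-09-09: 71 days at 4% → $72,000 × 4% × 71/365 = $560.2192
2002-09-10 to 2003-01-09: 122 days at 1.1% → $72,000 × 1.1% × 122/365 = $264.7233
2003-01-10 to 2003-06-30: 172 days at 1.3% → $72,000 × 1.3% × 172/365 = $441.0740
Total = $1,266.0164

$1,266.02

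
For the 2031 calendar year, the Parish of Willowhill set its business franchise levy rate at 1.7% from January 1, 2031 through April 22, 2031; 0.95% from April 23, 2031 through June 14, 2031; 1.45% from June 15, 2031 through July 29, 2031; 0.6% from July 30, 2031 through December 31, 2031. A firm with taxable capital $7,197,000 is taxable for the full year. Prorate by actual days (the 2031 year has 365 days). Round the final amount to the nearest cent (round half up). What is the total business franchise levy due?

$78,674.05

January 1 – April 22, 2031: 112 days at 1.7% → $7,197,000 × 1.7% × 112/365 = $37,542.7068
April 23 – June 14, 2031: 53 days at 0.95% → $7,197,000 × 0.95% × 53/365 = $9,927.9164
June 15 – July 29, 2031: 45 days at 1.45% → $7,197,000 × 1.45% × 45/365 = $12,865.8699
July 30 – December 31, 2031: 155 days at 0.6% → $7,197,000 × 0.6% × 155/365 = $18,337.5616
Total = $78,674.0548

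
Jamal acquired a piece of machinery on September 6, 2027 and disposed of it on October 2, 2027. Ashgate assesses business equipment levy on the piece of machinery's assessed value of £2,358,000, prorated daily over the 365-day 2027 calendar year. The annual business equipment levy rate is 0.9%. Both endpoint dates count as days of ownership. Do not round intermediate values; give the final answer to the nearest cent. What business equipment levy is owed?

Days held (September 6 – October 2, 2027): 27 out of 365
Tax = £2,358,000 × 0.9% × 27/365 = £1,569.8466

£1,569.85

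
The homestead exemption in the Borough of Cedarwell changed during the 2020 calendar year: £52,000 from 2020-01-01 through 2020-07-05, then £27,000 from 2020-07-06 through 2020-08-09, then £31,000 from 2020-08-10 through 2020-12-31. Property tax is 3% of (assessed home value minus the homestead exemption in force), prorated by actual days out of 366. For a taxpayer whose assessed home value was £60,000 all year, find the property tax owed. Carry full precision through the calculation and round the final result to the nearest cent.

£559.59

2020-01-01 to 2020-07-05: 187 days, exemption £52,000 → (£60,000 − £52,000) × 3% × 187/366 = £122.6230
2020-07-06 to 2020-08-09: 35 days, exemption £27,000 → (£60,000 − £27,000) × 3% × 35/366 = £94.6721
2020-08-10 to 2020-12-31: 144 days, exemption £31,000 → (£60,000 − £31,000) × 3% × 144/366 = £342.2951
Total = £559.5902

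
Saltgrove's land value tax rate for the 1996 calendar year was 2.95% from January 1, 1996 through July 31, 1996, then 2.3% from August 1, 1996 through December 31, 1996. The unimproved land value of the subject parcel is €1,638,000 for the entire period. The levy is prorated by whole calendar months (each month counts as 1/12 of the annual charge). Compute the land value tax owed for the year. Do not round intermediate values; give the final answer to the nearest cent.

€43,884.75

January 1 – July 31, 1996: 7 months at 2.95% → €1,638,000 × 2.95% × 7/12 = €28,187.2500
August 1 – December 31, 1996: 5 months at 2.3% → €1,638,000 × 2.3% × 5/12 = €15,697.5000
Total = €43,884.7500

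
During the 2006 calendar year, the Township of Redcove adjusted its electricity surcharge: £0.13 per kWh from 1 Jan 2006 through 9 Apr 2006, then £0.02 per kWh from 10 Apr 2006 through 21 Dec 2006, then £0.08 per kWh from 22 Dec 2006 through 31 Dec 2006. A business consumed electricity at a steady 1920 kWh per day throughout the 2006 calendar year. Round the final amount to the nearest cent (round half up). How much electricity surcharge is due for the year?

1 Jan – 9 Apr 2006: 99 days × 1920 kWh/day = 190,080 kWh at £0.13/kWh → £24,710.40
10 Apr – 21 Dec 2006: 256 days × 1920 kWh/day = 491,520 kWh at £0.02/kWh → £9,830.40
22 Dec – 31 Dec 2006: 10 days × 1920 kWh/day = 19,200 kWh at £0.08/kWh → £1,536.00

£36,076.80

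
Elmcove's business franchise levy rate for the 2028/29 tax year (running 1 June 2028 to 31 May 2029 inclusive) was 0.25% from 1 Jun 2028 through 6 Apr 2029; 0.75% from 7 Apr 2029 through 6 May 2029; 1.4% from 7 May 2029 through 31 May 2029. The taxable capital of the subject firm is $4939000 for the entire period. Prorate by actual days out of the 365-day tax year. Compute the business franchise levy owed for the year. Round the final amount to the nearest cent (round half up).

1 Jun 2028 – 6 Apr 2029: 310 days at 0.25% → $4939000 × 0.25% × 310/365 = $10486.9178
7 Apr – 6 May 2029: 30 days at 0.75% → $4939000 × 0.75% × 30/365 = $3044.5890
7 May – 31 May 2029: 25 days at 1.4% → $4939000 × 1.4% × 25/365 = $4736.0274
Total = $18267.5342

$18267.53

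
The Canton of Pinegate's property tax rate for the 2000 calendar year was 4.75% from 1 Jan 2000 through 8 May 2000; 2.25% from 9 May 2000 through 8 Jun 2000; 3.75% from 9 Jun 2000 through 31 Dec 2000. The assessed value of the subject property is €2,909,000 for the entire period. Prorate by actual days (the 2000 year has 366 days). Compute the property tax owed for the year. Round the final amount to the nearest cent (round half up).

1 Jan – 8 May 2000: 129 days at 4.75% → €2,909,000 × 4.75% × 129/366 = €48,701.9057
9 May – 8 Jun 2000: 31 days at 2.25% → €2,909,000 × 2.25% × 31/366 = €5,543.7910
9 Jun – 31 Dec 2000: 206 days at 3.75% → €2,909,000 × 3.75% × 206/366 = €61,398.9754
Total = €115,644.6721

€115,644.67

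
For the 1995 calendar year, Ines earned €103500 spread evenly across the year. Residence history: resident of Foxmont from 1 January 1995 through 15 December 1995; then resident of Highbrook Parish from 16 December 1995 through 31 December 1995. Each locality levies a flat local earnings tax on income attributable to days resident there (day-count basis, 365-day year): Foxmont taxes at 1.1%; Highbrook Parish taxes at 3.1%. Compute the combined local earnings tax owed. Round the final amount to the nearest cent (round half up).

Foxmont, 1 January – 15 December 1995: 349 days → €103500 × 1.1% × 349/365 = €1088.5932
Highbrook Parish, 16 December – 31 December 1995: 16 days → €103500 × 3.1% × 16/365 = €140.6466
Total = €1229.2397

€1229.24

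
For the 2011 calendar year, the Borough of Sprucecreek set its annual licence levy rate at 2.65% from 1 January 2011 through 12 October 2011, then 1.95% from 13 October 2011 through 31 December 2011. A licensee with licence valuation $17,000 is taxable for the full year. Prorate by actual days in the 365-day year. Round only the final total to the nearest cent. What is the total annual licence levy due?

$424.42

1 January – 12 October 2011: 285 days at 2.65% → $17,000 × 2.65% × 285/365 = $351.7603
13 October – 31 December 2011: 80 days at 1.95% → $17,000 × 1.95% × 80/365 = $72.6575
Total = $424.4178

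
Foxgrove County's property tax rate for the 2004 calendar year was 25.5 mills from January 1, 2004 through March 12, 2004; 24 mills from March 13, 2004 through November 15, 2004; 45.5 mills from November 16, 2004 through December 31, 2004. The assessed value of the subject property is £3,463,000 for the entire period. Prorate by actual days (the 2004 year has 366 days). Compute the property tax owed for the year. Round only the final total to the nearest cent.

£93,491.54

January 1 – March 12, 2004: 72 days at 25.5 mills → £3,463,000 × 2.55% × 72/366 = £17,371.7705
March 13 – November 15, 2004: 248 days at 24 mills → £3,463,000 × 2.4% × 248/366 = £56,316.3279
November 16 – December 31, 2004: 46 days at 45.5 mills → £3,463,000 × 4.55% × 46/366 = £19,803.4399
Total = £93,491.5383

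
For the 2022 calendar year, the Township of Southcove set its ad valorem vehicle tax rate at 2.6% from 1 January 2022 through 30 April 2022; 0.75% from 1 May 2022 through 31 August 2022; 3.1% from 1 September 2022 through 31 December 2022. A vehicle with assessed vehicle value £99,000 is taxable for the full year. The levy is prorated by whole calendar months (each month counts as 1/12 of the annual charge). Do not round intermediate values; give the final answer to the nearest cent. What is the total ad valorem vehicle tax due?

1 January – 30 April 2022: 4 months at 2.6% → £99,000 × 2.6% × 4/12 = £858.0000
1 May – 31 August 2022: 4 months at 0.75% → £99,000 × 0.75% × 4/12 = £247.5000
1 September – 31 December 2022: 4 months at 3.1% → £99,000 × 3.1% × 4/12 = £1,023.0000
Total = £2,128.5000

£2,128.50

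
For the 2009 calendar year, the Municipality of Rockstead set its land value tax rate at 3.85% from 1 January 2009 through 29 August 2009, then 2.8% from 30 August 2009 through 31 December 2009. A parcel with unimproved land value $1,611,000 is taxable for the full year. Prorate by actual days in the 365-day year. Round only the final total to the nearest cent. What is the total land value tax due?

$56,276.86

1 January – 29 August 2009: 241 days at 3.85% → $1,611,000 × 3.85% × 241/365 = $40,952.5027
30 August – 31 December 2009: 124 days at 2.8% → $1,611,000 × 2.8% × 124/365 = $15,324.3616
Total = $56,276.8644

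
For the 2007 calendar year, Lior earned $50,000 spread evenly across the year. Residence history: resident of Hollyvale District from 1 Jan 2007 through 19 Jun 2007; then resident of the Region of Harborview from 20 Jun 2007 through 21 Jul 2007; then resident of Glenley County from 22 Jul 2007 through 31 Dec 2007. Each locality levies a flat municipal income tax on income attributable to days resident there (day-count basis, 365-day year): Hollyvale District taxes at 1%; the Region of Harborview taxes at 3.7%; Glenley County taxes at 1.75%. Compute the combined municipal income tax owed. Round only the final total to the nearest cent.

$785.82

Hollyvale District, 1 Jan – 19 Jun 2007: 170 days → $50,000 × 1% × 170/365 = $232.8767
The Region of Harborview, 20 Jun – 21 Jul 2007: 32 days → $50,000 × 3.7% × 32/365 = $162.1918
Glenley County, 22 Jul – 31 Dec 2007: 163 days → $50,000 × 1.75% × 163/365 = $390.7534
Total = $785.8219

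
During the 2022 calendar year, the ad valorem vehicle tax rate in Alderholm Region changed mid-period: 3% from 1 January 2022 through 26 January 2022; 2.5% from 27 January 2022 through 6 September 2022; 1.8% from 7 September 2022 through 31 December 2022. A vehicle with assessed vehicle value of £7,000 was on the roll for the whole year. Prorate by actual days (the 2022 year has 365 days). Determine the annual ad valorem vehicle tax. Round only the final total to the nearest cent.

1 January – 26 January 2022: 26 days at 3% → £7,000 × 3% × 26/365 = £14.9589
27 January – 6 September 2022: 223 days at 2.5% → £7,000 × 2.5% × 223/365 = £106.9178
7 September – 31 December 2022: 116 days at 1.8% → £7,000 × 1.8% × 116/365 = £40.0438
Total = £161.9205

£161.92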